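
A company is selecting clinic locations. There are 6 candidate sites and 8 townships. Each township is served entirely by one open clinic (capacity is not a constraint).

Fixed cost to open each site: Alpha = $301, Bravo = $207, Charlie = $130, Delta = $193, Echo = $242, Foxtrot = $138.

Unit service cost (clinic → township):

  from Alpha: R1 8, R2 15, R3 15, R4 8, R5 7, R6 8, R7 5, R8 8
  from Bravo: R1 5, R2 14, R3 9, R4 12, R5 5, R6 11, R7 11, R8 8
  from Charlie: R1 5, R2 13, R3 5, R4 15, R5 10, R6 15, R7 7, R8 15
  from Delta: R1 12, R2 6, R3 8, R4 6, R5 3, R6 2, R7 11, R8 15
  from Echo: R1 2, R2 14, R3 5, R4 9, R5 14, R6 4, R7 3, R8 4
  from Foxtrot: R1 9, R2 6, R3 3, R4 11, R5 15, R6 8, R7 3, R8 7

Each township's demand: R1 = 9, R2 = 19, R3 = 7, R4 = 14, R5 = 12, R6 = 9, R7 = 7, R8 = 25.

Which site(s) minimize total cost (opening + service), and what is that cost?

For any fixed open set, each township goes to its cheapest open site; total = fixed + service.
{Delta, Echo}: R1→Echo 2·9=18, R2→Delta 6·19=114, R3→Echo 5·7=35, R4→Delta 6·14=84, R5→Delta 3·12=36, R6→Delta 2·9=18, R7→Echo 3·7=21, R8→Echo 4·25=100. Service 426; fixed 435; total 861.
{Delta, Foxtrot}: service 550 + fixed 331 = 881
{Foxtrot}: service 818 + fixed 138 = 956
{Alpha, Bravo, Charlie, Delta, Echo, Foxtrot}: R1→Echo 2·9=18, R2→Delta 6·19=114, R3→Foxtrot 3·7=21, R4→Delta 6·14=84, R5→Delta 3·12=36, R6→Delta 2·9=18, R7→Echo 3·7=21, R8→Echo 4·25=100. Service 412; fixed 1211; total 1623.
No other subset beats 861.

Open Delta and Echo; minimum total cost 861.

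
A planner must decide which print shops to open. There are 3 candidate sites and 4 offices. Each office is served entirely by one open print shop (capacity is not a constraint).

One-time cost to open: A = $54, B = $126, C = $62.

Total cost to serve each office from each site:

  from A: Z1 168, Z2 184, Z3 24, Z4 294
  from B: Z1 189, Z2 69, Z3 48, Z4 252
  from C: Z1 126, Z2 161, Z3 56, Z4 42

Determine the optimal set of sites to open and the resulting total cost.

Open C only; minimum total cost 447.

For any fixed open set, each office goes to its cheapest open site; total = fixed + service.
{C}: Z1→C 126, Z2→C 161, Z3→C 56, Z4→C 42. Service 385; fixed 62; total 447.
{A, C}: service 353 + fixed 116 = 469
{B, C}: service 285 + fixed 188 = 473
{A, B, C}: service 261 + fixed 242 = 503
No other subset beats 447.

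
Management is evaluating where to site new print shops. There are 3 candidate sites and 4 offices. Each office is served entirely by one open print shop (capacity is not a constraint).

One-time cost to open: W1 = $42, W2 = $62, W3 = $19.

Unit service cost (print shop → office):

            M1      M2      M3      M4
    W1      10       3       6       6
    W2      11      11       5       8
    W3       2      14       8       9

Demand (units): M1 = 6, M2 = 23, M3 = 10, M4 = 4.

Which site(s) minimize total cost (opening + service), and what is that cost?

For any fixed open set, each office goes to its cheapest open site; total = fixed + service.
{W1, W3}: M1→W3 2·6=12, M2→W1 3·23=69, M3→W1 6·10=60, M4→W1 6·4=24. Service 165; fixed 61; total 226.
{W1}: service 213 + fixed 42 = 255
{W1, W2, W3}: M1→W3 2·6=12, M2→W1 3·23=69, M3→W2 5·10=50, M4→W1 6·4=24. Service 155; fixed 123; total 278.
{W3}: service 450 + fixed 19 = 469
(All 7 nonempty subsets were checked; W1 and W3 is lowest.)

Open W1 and W3; minimum total cost 226.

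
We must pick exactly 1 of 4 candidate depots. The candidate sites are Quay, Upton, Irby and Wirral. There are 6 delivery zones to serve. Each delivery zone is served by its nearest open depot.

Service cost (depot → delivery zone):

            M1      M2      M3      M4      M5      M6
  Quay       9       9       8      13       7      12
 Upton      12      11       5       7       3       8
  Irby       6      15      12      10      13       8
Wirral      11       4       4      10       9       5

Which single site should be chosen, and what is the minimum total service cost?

With exactly 1 open, each delivery zone uses its cheapest among the chosen.
{Wirral}: M1→Wirral 11, M2→Wirral 4, M3→Wirral 4, M4→Wirral 10, M5→Wirral 9, M6→Wirral 5. Service cost 43.
{Upton}: service cost 46
{Quay}: service cost 58
Among all 4 size-1 choices, {Wirral} is lowest.

Choose Wirral only; total service cost 43.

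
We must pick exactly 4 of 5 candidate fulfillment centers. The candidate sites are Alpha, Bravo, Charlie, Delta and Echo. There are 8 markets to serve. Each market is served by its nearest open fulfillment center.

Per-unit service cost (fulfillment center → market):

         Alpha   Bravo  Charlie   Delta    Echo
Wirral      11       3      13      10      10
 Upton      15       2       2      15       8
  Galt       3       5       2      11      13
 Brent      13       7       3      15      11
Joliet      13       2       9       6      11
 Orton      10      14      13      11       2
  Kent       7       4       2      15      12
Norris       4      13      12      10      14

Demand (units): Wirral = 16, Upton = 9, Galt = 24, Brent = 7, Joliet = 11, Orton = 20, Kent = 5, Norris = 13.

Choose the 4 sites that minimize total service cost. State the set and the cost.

With exactly 4 open, each market uses its cheapest among the chosen.
{Alpha, Bravo, Charlie, Echo}: Wirral→Bravo 3·16=48, Upton→Bravo 2·9=18, Galt→Charlie 2·24=48, Brent→Charlie 3·7=21, Joliet→Bravo 2·11=22, Orton→Echo 2·20=40, Kent→Charlie 2·5=10, Norris→Alpha 4·13=52. Service cost 259.
{Alpha, Bravo, Delta, Echo}: service cost 321
{Bravo, Charlie, Delta, Echo}: service cost 337
Among all 5 size-4 choices, {Alpha, Bravo, Charlie, Echo} is lowest.

Choose Alpha, Bravo, Charlie and Echo; total service cost 259.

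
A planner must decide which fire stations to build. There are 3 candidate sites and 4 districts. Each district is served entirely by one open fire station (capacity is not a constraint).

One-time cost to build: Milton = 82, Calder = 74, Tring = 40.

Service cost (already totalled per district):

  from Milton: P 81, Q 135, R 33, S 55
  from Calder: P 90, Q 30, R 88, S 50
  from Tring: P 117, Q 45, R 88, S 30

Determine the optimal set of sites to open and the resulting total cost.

Open Milton and Tring; minimum total cost 311.

For any fixed open set, each district goes to its cheapest open site; total = fixed + service.
{Milton, Tring}: P→Milton 81, Q→Tring 45, R→Milton 33, S→Tring 30. Service 189; fixed 122; total 311.
{Tring}: P→Tring 117, Q→Tring 45, R→Tring 88, S→Tring 30. Service 280; fixed 40; total 320.
{Calder}: P→Calder 90, Q→Calder 30, R→Calder 88, S→Calder 50. Service 258; fixed 74; total 332.
{Milton, Calder, Tring}: service 174 + fixed 196 = 370
No other subset beats 311.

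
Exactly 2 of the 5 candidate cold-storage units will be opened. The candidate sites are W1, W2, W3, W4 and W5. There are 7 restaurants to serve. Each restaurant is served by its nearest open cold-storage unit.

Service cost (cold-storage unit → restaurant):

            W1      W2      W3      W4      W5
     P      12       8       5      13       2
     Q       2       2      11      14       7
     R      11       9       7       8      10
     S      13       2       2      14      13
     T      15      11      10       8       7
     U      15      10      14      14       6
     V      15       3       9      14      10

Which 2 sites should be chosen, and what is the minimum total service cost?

Choose W2 and W5; total service cost 31.

With exactly 2 open, each restaurant uses its cheapest among the chosen.
{W2, W5}: P→W5 2, Q→W2 2, R→W2 9, S→W2 2, T→W5 7, U→W5 6, V→W2 3. Service cost 31.
{W2, W3}: service cost 39
{W3, W5}: service cost 40
Among all 10 size-2 choices, {W2, W5} is lowest.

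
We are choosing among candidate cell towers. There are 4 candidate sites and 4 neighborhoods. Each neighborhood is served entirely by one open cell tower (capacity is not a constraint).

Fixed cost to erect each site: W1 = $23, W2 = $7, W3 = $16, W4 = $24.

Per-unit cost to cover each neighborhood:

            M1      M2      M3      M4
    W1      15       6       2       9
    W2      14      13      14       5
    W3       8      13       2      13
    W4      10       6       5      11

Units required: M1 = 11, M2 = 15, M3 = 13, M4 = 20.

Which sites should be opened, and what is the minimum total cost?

Open W1, W2 and W3; minimum total cost 350.

For any fixed open set, each neighborhood goes to its cheapest open site; total = fixed + service.
{W1, W2, W3}: M1→W3 8·11=88, M2→W1 6·15=90, M3→W1 2·13=26, M4→W2 5·20=100. Service 304; fixed 46; total 350.
{W2, W3, W4}: service 304 + fixed 47 = 351
{W1, W2, W3, W4}: M1→W3 8·11=88, M2→W1 6·15=90, M3→W1 2·13=26, M4→W2 5·20=100. Service 304; fixed 70; total 374.
{W2}: service 631 + fixed 7 = 638
No other subset beats 350.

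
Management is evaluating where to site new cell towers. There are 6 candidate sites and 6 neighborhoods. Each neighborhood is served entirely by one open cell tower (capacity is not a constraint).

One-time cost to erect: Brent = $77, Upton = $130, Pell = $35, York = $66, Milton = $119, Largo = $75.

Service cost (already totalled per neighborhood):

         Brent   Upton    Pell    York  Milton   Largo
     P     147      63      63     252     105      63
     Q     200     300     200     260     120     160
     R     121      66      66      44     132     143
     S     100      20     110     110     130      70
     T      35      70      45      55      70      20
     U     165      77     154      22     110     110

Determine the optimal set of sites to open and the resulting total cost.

For any fixed open set, each neighborhood goes to its cheapest open site; total = fixed + service.
{York, Largo}: P→Largo 63, Q→Largo 160, R→York 44, S→Largo 70, T→Largo 20, U→York 22. Service 379; fixed 141; total 520.
{Pell, York, Largo}: service 379 + fixed 176 = 555
{Pell, York}: service 484 + fixed 101 = 585
{Brent, Upton, Pell, York, Milton, Largo}: P→Upton 63, Q→Milton 120, R→York 44, S→Upton 20, T→Largo 20, U→York 22. Service 289; fixed 502; total 791.
No other subset beats 520.

Open York and Largo; minimum total cost 520.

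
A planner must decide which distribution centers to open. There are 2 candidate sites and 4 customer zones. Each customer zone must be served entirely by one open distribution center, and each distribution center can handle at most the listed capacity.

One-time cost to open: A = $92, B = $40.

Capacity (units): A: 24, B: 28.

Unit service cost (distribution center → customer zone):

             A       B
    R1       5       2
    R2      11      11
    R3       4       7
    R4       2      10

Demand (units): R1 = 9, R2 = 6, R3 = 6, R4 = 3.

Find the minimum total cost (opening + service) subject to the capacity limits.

Open {B}: R1→B 2·9=18, R2→B 11·6=66, R3→B 7·6=42, R4→B 10·3=30.
Loads: B carries 24/28. Service 156; fixed 40; total 196.
Next best feasible plan costs 233.

Minimum total cost: 196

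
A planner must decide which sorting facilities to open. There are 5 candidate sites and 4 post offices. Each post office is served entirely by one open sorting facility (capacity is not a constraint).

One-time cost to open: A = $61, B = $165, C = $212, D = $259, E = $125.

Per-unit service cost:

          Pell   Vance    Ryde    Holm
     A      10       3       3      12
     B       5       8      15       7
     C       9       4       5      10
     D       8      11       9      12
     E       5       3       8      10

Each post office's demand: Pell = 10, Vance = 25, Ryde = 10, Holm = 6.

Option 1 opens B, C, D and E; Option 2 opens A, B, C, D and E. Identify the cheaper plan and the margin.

Option 1 is cheaper by 41.

Option 1: {B, C, D, E}: Pell→B 5·10=50, Vance→E 3·25=75, Ryde→C 5·10=50, Holm→B 7·6=42. Service 217; fixed 761; total 978.
Option 2: {A, B, C, D, E}: Pell→B 5·10=50, Vance→A 3·25=75, Ryde→A 3·10=30, Holm→B 7·6=42. Service 197; fixed 822; total 1019.
Difference: |978 − 1019| = 41.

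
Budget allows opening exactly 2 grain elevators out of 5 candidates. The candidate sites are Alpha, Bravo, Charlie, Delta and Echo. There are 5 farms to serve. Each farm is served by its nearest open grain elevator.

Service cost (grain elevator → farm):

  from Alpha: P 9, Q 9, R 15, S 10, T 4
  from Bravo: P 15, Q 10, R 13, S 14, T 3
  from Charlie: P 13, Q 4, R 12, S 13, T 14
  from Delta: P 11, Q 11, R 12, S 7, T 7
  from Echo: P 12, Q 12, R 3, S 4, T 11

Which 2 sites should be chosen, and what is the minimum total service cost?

With exactly 2 open, each farm uses its cheapest among the chosen.
{Alpha, Echo}: P→Alpha 9, Q→Alpha 9, R→Echo 3, S→Echo 4, T→Alpha 4. Service cost 29.
{Bravo, Echo}: service cost 32
{Charlie, Echo}: service cost 34
Among all 10 size-2 choices, {Alpha, Echo} is lowest.

Choose Alpha and Echo; total service cost 29.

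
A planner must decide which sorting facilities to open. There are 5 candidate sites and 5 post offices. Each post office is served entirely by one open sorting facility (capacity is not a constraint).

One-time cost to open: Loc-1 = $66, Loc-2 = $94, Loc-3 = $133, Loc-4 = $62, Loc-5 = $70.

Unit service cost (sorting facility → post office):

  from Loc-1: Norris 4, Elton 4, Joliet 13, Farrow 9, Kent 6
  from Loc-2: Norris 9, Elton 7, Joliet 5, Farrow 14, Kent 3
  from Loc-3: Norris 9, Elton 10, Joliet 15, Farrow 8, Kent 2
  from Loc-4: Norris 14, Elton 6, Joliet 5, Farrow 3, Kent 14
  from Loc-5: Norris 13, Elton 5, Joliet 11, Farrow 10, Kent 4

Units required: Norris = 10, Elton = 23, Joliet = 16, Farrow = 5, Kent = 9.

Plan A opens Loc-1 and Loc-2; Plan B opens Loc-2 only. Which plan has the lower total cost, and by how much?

Plan A: {Loc-1, Loc-2}: Norris→Loc-1 4·10=40, Elton→Loc-1 4·23=92, Joliet→Loc-2 5·16=80, Farrow→Loc-1 9·5=45, Kent→Loc-2 3·9=27. Service 284; fixed 160; total 444.
Plan B: {Loc-2}: Norris→Loc-2 9·10=90, Elton→Loc-2 7·23=161, Joliet→Loc-2 5·16=80, Farrow→Loc-2 14·5=70, Kent→Loc-2 3·9=27. Service 428; fixed 94; total 522.
Difference: |444 − 522| = 78.

Plan A is cheaper by 78.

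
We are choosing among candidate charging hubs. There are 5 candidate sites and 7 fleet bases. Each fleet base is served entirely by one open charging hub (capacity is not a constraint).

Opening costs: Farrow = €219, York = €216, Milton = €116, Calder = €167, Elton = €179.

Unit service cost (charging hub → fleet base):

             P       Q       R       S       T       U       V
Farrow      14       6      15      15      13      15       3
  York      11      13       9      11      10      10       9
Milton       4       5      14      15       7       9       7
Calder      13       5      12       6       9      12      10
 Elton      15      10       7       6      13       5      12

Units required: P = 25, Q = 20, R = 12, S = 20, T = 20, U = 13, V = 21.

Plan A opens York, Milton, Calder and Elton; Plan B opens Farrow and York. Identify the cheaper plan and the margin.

Plan A is cheaper by 117.

Plan A: {York, Milton, Calder, Elton}: P→Milton 4·25=100, Q→Milton 5·20=100, R→Elton 7·12=84, S→Calder 6·20=120, T→Milton 7·20=140, U→Elton 5·13=65, V→Milton 7·21=147. Service 756; fixed 678; total 1434.
Plan B: {Farrow, York}: P→York 11·25=275, Q→Farrow 6·20=120, R→York 9·12=108, S→York 11·20=220, T→York 10·20=200, U→York 10·13=130, V→Farrow 3·21=63. Service 1116; fixed 435; total 1551.
Difference: |1434 − 1551| = 117.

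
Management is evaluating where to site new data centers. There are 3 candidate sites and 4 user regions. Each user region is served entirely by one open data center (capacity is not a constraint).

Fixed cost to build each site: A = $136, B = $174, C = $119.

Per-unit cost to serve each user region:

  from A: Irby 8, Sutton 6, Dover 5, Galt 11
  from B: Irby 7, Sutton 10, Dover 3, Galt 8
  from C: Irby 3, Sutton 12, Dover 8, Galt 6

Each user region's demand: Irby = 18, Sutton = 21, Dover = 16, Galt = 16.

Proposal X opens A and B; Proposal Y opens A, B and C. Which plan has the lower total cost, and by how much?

Proposal X is cheaper by 15.

Proposal X: {A, B}: Irby→B 7·18=126, Sutton→A 6·21=126, Dover→B 3·16=48, Galt→B 8·16=128. Service 428; fixed 310; total 738.
Proposal Y: {A, B, C}: Irby→C 3·18=54, Sutton→A 6·21=126, Dover→B 3·16=48, Galt→C 6·16=96. Service 324; fixed 429; total 753.
Difference: |738 − 753| = 15.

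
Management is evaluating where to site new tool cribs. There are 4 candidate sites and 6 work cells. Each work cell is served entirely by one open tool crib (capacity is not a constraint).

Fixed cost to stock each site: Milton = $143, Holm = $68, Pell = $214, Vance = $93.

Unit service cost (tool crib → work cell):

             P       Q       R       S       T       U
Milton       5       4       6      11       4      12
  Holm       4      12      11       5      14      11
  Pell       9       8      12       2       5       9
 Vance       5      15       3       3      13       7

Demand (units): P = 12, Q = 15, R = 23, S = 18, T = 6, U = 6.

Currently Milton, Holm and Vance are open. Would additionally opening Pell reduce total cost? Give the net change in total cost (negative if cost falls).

No — net change +196 (cost rises by 196).

Current service cost with {Milton, Holm, Vance}: 297.
Adding Pell: each work cell re-picks its cheapest; new service cost 279, saving 18.
Extra fixed cost: 214. Net change = 214 − 18 = 196.
(Totals: 601 → 797.)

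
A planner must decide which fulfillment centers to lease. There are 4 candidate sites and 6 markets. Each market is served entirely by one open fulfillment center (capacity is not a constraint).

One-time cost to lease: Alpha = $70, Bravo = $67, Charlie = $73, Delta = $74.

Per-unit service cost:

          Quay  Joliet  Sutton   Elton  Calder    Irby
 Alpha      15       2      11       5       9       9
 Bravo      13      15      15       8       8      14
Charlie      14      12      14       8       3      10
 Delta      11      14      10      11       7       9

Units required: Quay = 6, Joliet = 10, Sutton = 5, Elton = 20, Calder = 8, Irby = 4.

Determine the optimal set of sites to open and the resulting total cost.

For any fixed open set, each market goes to its cheapest open site; total = fixed + service.
{Alpha}: Quay→Alpha 15·6=90, Joliet→Alpha 2·10=20, Sutton→Alpha 11·5=55, Elton→Alpha 5·20=100, Calder→Alpha 9·8=72, Irby→Alpha 9·4=36. Service 373; fixed 70; total 443.
{Alpha, Charlie}: Quay→Charlie 14·6=84, Joliet→Alpha 2·10=20, Sutton→Alpha 11·5=55, Elton→Alpha 5·20=100, Calder→Charlie 3·8=24, Irby→Alpha 9·4=36. Service 319; fixed 143; total 462.
{Alpha, Delta}: service 328 + fixed 144 = 472
{Alpha, Bravo, Charlie, Delta}: service 296 + fixed 284 = 580
No other subset beats 443.

Open Alpha only; minimum total cost 443.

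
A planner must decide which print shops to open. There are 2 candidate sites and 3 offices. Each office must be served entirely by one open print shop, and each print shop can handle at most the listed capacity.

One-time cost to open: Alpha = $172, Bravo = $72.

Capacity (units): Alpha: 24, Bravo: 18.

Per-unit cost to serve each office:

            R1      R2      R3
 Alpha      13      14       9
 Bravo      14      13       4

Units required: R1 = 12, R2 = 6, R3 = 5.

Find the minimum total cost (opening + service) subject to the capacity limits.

Open {Alpha}: R1→Alpha 13·12=156, R2→Alpha 14·6=84, R3→Alpha 9·5=45.
Loads: Alpha carries 23/24. Service 285; fixed 172; total 457.
Next best feasible plan costs 498.

Minimum total cost: 457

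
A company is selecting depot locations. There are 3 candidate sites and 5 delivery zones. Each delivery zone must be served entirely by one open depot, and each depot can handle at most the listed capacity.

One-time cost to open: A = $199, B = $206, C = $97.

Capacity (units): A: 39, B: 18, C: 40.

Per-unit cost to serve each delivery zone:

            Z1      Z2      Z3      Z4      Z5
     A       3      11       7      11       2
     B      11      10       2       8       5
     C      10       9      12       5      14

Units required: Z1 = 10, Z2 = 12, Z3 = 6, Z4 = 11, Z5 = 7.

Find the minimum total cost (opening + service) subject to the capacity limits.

Open {A, C}: Z1→A 3·10=30, Z2→C 9·12=108, Z3→A 7·6=42, Z4→C 5·11=55, Z5→A 2·7=14.
Loads: A carries 23/39, C carries 23/40. Service 249; fixed 296; total 545.
Next best feasible plan costs 569.

Minimum total cost: 545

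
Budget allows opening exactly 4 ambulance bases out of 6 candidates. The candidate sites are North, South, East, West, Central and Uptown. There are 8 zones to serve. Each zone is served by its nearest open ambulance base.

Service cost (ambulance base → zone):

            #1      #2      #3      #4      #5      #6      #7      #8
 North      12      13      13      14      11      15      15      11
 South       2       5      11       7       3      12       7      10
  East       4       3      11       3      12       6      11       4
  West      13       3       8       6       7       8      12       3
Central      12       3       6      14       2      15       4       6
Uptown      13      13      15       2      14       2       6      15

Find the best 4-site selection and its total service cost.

With exactly 4 open, each zone uses its cheapest among the chosen.
{South, West, Central, Uptown}: #1→South 2, #2→West 3, #3→Central 6, #4→Uptown 2, #5→Central 2, #6→Uptown 2, #7→Central 4, #8→West 3. Service cost 24.
{South, East, Central, Uptown}: service cost 25
{East, West, Central, Uptown}: service cost 26
Among all 15 size-4 choices, {South, West, Central, Uptown} is lowest.

Choose South, West, Central and Uptown; total service cost 24.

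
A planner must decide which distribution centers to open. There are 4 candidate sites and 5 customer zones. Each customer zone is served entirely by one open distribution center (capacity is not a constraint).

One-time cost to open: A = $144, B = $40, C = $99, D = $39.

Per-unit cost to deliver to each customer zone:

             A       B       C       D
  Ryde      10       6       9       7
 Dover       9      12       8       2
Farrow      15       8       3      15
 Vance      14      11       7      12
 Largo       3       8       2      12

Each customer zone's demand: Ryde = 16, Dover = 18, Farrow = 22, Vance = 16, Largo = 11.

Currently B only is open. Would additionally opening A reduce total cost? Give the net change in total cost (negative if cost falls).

No — net change +35 (cost rises by 35).

Current service cost with {B}: 752.
Adding A: each customer zone re-picks its cheapest; new service cost 643, saving 109.
Extra fixed cost: 144. Net change = 144 − 109 = 35.
(Totals: 792 → 827.)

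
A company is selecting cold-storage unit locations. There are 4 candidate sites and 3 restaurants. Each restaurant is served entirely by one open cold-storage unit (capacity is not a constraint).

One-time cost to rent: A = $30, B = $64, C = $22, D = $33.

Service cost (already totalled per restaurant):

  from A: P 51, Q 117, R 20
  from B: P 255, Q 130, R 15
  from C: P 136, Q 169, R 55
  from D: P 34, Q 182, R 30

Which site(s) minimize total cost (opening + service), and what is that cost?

Open A only; minimum total cost 218.

For any fixed open set, each restaurant goes to its cheapest open site; total = fixed + service.
{A}: P→A 51, Q→A 117, R→A 20. Service 188; fixed 30; total 218.
{A, D}: P→D 34, Q→A 117, R→A 20. Service 171; fixed 63; total 234.
{A, C}: service 188 + fixed 52 = 240
{A, B, C, D}: service 166 + fixed 149 = 315
No other subset beats 218.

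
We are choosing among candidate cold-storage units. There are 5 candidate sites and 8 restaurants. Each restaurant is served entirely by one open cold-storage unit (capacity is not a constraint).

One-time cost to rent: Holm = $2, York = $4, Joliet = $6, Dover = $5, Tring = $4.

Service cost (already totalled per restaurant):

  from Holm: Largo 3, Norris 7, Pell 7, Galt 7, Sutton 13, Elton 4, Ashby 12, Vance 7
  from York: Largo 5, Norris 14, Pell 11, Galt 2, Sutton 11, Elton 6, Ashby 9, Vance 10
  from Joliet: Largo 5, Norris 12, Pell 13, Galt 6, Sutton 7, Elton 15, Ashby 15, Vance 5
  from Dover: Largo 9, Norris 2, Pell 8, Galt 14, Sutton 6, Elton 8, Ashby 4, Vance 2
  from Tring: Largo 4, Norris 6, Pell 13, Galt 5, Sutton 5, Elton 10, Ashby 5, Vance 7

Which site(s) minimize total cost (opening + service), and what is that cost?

For any fixed open set, each restaurant goes to its cheapest open site; total = fixed + service.
{Holm, York, Dover}: Largo→Holm 3, Norris→Dover 2, Pell→Holm 7, Galt→York 2, Sutton→Dover 6, Elton→Holm 4, Ashby→Dover 4, Vance→Dover 2. Service 30; fixed 11; total 41.
{Holm, Dover}: service 35 + fixed 7 = 42
{Holm, Dover, Tring}: service 32 + fixed 11 = 43
{Holm, York, Joliet, Dover, Tring}: Largo→Holm 3, Norris→Dover 2, Pell→Holm 7, Galt→York 2, Sutton→Tring 5, Elton→Holm 4, Ashby→Dover 4, Vance→Dover 2. Service 29; fixed 21; total 50.
No other subset beats 41.

Open Holm, York and Dover; minimum total cost 41.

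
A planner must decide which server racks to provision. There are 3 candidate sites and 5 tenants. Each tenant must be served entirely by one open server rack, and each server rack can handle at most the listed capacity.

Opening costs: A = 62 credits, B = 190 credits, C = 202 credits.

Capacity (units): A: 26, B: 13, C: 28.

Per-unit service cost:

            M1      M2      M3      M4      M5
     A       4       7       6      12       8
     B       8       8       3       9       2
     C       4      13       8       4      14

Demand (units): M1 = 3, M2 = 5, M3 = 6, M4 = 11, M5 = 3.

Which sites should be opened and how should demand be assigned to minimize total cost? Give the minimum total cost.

Open {C}: M1→C 4·3=12, M2→C 13·5=65, M3→C 8·6=48, M4→C 4·11=44, M5→C 14·3=42.
Loads: C carries 28/28. Service 211; fixed 202; total 413.
Next best feasible plan costs 415.

Minimum total cost: 413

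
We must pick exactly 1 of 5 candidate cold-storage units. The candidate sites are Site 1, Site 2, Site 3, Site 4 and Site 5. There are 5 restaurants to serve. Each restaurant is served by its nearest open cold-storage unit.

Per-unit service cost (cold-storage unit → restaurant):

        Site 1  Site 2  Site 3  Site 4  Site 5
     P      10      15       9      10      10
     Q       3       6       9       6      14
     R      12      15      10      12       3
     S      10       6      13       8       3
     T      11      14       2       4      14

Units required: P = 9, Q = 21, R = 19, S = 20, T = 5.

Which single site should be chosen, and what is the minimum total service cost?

With exactly 1 open, each restaurant uses its cheapest among the chosen.
{Site 5}: P→Site 5 10·9=90, Q→Site 5 14·21=294, R→Site 5 3·19=57, S→Site 5 3·20=60, T→Site 5 14·5=70. Service cost 571.
{Site 4}: service cost 624
{Site 1}: service cost 636
Among all 5 size-1 choices, {Site 5} is lowest.

Choose Site 5 only; total service cost 571.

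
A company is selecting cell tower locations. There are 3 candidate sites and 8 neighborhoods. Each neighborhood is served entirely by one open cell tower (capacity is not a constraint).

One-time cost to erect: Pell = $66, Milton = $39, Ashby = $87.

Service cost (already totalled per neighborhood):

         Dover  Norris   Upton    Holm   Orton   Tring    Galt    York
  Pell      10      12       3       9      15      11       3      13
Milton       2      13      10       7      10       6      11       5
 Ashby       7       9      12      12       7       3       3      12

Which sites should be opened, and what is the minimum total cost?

Open Milton only; minimum total cost 103.

For any fixed open set, each neighborhood goes to its cheapest open site; total = fixed + service.
{Milton}: Dover→Milton 2, Norris→Milton 13, Upton→Milton 10, Holm→Milton 7, Orton→Milton 10, Tring→Milton 6, Galt→Milton 11, York→Milton 5. Service 64; fixed 39; total 103.
{Pell}: Dover→Pell 10, Norris→Pell 12, Upton→Pell 3, Holm→Pell 9, Orton→Pell 15, Tring→Pell 11, Galt→Pell 3, York→Pell 13. Service 76; fixed 66; total 142.
{Ashby}: Dover→Ashby 7, Norris→Ashby 9, Upton→Ashby 12, Holm→Ashby 12, Orton→Ashby 7, Tring→Ashby 3, Galt→Ashby 3, York→Ashby 12. Service 65; fixed 87; total 152.
{Pell, Milton, Ashby}: service 39 + fixed 192 = 231
(All 7 nonempty subsets were checked; Milton only is lowest.)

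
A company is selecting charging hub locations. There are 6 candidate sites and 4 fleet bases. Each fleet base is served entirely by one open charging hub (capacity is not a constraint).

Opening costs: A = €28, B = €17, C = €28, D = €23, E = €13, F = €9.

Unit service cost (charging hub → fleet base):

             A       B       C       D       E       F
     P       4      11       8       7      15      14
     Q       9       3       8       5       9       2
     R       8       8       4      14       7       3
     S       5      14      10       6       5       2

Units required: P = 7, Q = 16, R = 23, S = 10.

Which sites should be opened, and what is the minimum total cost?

For any fixed open set, each fleet base goes to its cheapest open site; total = fixed + service.
{A, F}: P→A 4·7=28, Q→F 2·16=32, R→F 3·23=69, S→F 2·10=20. Service 149; fixed 37; total 186.
{A, E, F}: service 149 + fixed 50 = 199
{D, F}: service 170 + fixed 32 = 202
{A, B, C, D, E, F}: P→A 4·7=28, Q→F 2·16=32, R→F 3·23=69, S→F 2·10=20. Service 149; fixed 118; total 267.
No other subset beats 186.

Open A and F; minimum total cost 186.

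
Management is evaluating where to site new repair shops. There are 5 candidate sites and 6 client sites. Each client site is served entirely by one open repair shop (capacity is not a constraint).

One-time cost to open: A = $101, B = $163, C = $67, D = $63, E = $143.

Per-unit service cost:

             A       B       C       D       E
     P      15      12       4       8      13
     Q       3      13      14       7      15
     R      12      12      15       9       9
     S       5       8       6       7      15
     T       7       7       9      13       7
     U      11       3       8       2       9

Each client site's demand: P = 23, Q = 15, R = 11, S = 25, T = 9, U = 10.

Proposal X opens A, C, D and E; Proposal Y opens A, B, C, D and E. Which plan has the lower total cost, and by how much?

Proposal X: {A, C, D, E}: P→C 4·23=92, Q→A 3·15=45, R→D 9·11=99, S→A 5·25=125, T→A 7·9=63, U→D 2·10=20. Service 444; fixed 374; total 818.
Proposal Y: {A, B, C, D, E}: P→C 4·23=92, Q→A 3·15=45, R→D 9·11=99, S→A 5·25=125, T→A 7·9=63, U→D 2·10=20. Service 444; fixed 537; total 981.
Difference: |818 − 981| = 163.

Proposal X is cheaper by 163.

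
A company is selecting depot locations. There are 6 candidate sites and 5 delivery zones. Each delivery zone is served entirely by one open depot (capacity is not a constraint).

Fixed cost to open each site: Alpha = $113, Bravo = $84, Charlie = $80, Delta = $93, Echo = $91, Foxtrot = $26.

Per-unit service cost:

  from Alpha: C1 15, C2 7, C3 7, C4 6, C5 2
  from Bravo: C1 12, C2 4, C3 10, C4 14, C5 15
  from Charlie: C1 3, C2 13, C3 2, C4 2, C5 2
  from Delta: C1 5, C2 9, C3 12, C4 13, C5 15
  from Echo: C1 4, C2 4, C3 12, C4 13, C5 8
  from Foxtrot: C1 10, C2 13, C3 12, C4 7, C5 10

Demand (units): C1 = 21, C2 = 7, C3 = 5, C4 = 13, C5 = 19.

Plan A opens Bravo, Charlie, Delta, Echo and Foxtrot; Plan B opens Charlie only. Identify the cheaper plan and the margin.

Plan A: {Bravo, Charlie, Delta, Echo, Foxtrot}: C1→Charlie 3·21=63, C2→Bravo 4·7=28, C3→Charlie 2·5=10, C4→Charlie 2·13=26, C5→Charlie 2·19=38. Service 165; fixed 374; total 539.
Plan B: {Charlie}: C1→Charlie 3·21=63, C2→Charlie 13·7=91, C3→Charlie 2·5=10, C4→Charlie 2·13=26, C5→Charlie 2·19=38. Service 228; fixed 80; total 308.
Difference: |539 − 308| = 231.

Plan B is cheaper by 231.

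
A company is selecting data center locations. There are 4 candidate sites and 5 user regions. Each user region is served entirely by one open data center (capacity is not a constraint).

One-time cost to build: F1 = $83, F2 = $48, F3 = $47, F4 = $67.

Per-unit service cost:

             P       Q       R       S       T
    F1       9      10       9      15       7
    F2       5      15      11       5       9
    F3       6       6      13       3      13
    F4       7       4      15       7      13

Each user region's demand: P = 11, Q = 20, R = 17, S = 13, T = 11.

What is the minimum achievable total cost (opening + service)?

Minimum total cost: 585

For any fixed open set, each user region goes to its cheapest open site; total = fixed + service.
{F1, F3}: P→F3 6·11=66, Q→F3 6·20=120, R→F1 9·17=153, S→F3 3·13=39, T→F1 7·11=77. Service 455; fixed 130; total 585.
{F2, F3}: service 500 + fixed 95 = 595
{F2, F4}: service 486 + fixed 115 = 601
{F1, F2, F3, F4}: P→F2 5·11=55, Q→F4 4·20=80, R→F1 9·17=153, S→F3 3·13=39, T→F1 7·11=77. Service 404; fixed 245; total 649.
(All 15 nonempty subsets were checked; F1 and F3 is lowest.)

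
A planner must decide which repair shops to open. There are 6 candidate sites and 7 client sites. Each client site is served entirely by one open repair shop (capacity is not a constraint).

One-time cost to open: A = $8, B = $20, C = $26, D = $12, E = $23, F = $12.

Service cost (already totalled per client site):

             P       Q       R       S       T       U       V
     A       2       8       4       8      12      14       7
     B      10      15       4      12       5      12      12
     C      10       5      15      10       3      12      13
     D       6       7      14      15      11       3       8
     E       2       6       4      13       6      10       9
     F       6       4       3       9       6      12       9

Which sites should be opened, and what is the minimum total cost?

For any fixed open set, each client site goes to its cheapest open site; total = fixed + service.
{F}: P→F 6, Q→F 4, R→F 3, S→F 9, T→F 6, U→F 12, V→F 9. Service 49; fixed 12; total 61.
{A, D}: P→A 2, Q→D 7, R→A 4, S→A 8, T→D 11, U→D 3, V→A 7. Service 42; fixed 20; total 62.
{A, F}: service 42 + fixed 20 = 62
{A, B, C, D, E, F}: service 30 + fixed 101 = 131
No other subset beats 61.

Open F only; minimum total cost 61.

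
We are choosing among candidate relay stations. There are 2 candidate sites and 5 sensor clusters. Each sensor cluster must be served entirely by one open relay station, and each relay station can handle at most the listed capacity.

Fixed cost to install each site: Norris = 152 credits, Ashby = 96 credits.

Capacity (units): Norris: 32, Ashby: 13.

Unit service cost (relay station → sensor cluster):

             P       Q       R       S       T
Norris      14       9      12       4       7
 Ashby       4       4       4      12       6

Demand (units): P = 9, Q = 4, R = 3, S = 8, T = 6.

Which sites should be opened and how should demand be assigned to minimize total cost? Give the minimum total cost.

Open {Norris, Ashby}: P→Ashby 4·9=36, Q→Norris 9·4=36, R→Ashby 4·3=12, S→Norris 4·8=32, T→Norris 7·6=42.
Loads: Norris carries 18/32, Ashby carries 12/13. Service 158; fixed 248; total 406.
Next best feasible plan costs 410.

Minimum total cost: 406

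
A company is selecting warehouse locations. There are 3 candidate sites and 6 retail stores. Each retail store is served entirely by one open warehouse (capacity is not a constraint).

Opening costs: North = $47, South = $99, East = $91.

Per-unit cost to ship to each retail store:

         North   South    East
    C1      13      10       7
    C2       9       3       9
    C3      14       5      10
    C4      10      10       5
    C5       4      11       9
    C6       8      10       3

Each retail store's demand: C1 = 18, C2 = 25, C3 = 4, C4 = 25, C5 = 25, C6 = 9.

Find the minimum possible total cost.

For any fixed open set, each retail store goes to its cheapest open site; total = fixed + service.
{North, South, East}: C1→East 7·18=126, C2→South 3·25=75, C3→South 5·4=20, C4→East 5·25=125, C5→North 4·25=100, C6→East 3·9=27. Service 473; fixed 237; total 710.
{North, East}: C1→East 7·18=126, C2→North 9·25=225, C3→East 10·4=40, C4→East 5·25=125, C5→North 4·25=100, C6→East 3·9=27. Service 643; fixed 138; total 781.
{South, East}: service 598 + fixed 190 = 788
{North}: service 937 + fixed 47 = 984
(All 7 nonempty subsets were checked; North, South and East is lowest.)

Minimum total cost: 710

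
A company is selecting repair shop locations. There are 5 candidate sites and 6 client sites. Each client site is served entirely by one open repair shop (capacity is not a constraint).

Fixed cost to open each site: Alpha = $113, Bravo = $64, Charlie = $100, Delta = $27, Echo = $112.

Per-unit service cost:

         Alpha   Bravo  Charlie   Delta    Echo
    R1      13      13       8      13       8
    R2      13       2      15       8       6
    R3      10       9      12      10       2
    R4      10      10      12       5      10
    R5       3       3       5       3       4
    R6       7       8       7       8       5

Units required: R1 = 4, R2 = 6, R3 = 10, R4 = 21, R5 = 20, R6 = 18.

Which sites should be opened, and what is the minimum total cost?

Open Delta and Echo; minimum total cost 482.

For any fixed open set, each client site goes to its cheapest open site; total = fixed + service.
{Delta, Echo}: R1→Echo 8·4=32, R2→Echo 6·6=36, R3→Echo 2·10=20, R4→Delta 5·21=105, R5→Delta 3·20=60, R6→Echo 5·18=90. Service 343; fixed 139; total 482.
{Bravo, Delta, Echo}: service 319 + fixed 203 = 522
{Delta}: service 509 + fixed 27 = 536
{Alpha, Bravo, Charlie, Delta, Echo}: service 319 + fixed 416 = 735
No other subset beats 482.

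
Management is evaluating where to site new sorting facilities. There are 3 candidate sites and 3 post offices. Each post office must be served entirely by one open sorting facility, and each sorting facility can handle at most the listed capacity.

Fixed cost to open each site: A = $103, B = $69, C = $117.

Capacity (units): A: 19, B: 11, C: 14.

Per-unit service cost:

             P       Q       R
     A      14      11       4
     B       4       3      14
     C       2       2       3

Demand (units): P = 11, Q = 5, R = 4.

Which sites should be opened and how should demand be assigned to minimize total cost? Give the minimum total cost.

Minimum total cost: 252

Open {B, C}: P→B 4·11=44, Q→C 2·5=10, R→C 3·4=12.
Loads: B carries 11/11, C carries 9/14. Service 66; fixed 186; total 252.
Next best feasible plan costs 279.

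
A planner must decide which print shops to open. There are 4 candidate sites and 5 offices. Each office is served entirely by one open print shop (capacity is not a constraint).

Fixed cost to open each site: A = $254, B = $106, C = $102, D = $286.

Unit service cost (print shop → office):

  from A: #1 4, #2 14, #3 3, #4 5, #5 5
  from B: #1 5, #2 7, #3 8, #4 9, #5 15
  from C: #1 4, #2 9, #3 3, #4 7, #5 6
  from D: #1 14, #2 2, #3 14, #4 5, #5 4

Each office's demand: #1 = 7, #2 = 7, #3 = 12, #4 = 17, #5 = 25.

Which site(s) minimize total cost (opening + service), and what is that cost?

For any fixed open set, each office goes to its cheapest open site; total = fixed + service.
{C}: #1→C 4·7=28, #2→C 9·7=63, #3→C 3·12=36, #4→C 7·17=119, #5→C 6·25=150. Service 396; fixed 102; total 498.
{B, C}: #1→C 4·7=28, #2→B 7·7=49, #3→C 3·12=36, #4→C 7·17=119, #5→C 6·25=150. Service 382; fixed 208; total 590.
{A}: service 372 + fixed 254 = 626
{A, B, C, D}: #1→A 4·7=28, #2→D 2·7=14, #3→A 3·12=36, #4→A 5·17=85, #5→D 4·25=100. Service 263; fixed 748; total 1011.
No other subset beats 498.

Open C only; minimum total cost 498.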